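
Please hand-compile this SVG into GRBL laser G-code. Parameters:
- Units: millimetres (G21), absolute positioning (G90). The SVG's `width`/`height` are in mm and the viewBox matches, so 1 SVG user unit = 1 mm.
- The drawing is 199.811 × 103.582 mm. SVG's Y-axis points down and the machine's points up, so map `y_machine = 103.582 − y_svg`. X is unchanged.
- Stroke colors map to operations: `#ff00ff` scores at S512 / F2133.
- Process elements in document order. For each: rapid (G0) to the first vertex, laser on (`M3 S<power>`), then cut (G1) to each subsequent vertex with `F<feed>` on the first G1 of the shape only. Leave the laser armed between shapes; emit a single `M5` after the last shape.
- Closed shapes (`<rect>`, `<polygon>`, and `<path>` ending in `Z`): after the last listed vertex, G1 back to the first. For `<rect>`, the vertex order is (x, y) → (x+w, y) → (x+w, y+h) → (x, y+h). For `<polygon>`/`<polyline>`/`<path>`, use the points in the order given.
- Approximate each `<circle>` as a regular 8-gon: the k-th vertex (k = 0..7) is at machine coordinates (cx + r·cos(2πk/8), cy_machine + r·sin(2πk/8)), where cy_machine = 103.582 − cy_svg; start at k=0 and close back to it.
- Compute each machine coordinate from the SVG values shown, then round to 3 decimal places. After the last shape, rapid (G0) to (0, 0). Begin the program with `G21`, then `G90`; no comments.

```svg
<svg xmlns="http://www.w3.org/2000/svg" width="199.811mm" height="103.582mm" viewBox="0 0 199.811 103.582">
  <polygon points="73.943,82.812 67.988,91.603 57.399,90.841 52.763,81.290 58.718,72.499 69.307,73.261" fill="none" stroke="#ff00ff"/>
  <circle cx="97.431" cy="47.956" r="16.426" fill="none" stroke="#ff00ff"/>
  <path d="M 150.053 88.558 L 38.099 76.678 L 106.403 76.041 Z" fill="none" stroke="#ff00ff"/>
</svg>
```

1 u = 1 mm; y_m = 103.582 − y.

[1] `<polygon>` regular polygon, #ff00ff→score S512 F2133: (73.943,20.770) → (67.988,11.979) → (57.399,12.741) → (52.763,22.292) → (58.718,31.083) → (69.307,30.321) → (73.943,20.770) (closed)

[2] `<circle>` circle, #ff00ff→score S512 F2133: (113.857,55.626) → (109.046,67.241) → (97.431,72.052) → (85.816,67.241) → (81.005,55.626) → (85.816,44.011) → (97.431,39.200) → (109.046,44.011) → (113.857,55.626) (closed)

[3] `<path>` closed polygon, #ff00ff→score S512 F2133: (150.053,15.024) → (38.099,26.904) → (106.403,27.541) → (150.053,15.024) (closed)

G21
G90
G0 X73.943 Y20.770
M3 S512
G1 X67.988 Y11.979 F2133
G1 X57.399 Y12.741
G1 X52.763 Y22.292
G1 X58.718 Y31.083
G1 X69.307 Y30.321
G1 X73.943 Y20.770
G0 X113.857 Y55.626
M3 S512
G1 X109.046 Y67.241 F2133
G1 X97.431 Y72.052
G1 X85.816 Y67.241
G1 X81.005 Y55.626
G1 X85.816 Y44.011
G1 X97.431 Y39.200
G1 X109.046 Y44.011
G1 X113.857 Y55.626
G0 X150.053 Y15.024
M3 S512
G1 X38.099 Y26.904 F2133
G1 X106.403 Y27.541
G1 X150.053 Y15.024
M5
G0 X0.000 Y0.000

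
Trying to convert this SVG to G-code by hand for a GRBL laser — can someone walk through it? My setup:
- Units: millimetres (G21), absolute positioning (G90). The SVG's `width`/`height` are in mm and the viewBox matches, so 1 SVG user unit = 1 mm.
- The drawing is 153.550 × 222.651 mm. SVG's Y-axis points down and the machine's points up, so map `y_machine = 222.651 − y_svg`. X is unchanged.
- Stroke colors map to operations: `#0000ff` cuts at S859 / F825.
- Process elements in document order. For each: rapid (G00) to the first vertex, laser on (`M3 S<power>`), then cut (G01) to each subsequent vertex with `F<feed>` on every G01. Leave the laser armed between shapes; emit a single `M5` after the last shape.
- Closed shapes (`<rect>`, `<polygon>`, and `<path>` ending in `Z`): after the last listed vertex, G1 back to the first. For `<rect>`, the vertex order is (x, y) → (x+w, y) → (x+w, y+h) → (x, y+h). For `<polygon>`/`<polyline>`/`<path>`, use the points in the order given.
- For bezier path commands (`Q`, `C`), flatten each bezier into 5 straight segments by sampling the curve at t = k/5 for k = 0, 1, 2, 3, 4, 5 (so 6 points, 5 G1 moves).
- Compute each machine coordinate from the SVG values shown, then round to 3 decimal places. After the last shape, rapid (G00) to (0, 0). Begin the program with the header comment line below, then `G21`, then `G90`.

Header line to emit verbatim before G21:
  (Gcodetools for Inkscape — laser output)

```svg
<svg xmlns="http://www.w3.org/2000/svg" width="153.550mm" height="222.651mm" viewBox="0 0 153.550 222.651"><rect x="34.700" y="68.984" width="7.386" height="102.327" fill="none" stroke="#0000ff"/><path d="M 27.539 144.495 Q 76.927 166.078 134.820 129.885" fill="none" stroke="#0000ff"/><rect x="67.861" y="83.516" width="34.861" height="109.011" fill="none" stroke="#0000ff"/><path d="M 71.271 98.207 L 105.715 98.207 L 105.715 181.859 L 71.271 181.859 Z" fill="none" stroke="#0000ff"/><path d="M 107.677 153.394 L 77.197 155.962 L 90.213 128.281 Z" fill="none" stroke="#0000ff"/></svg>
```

1 u = 1 mm; y_m = 222.651 − y.

[1] `<rect>` rectangle, #0000ff→cut S859 F825: (34.700,153.667) → (42.086,153.667) → (42.086,51.340) → (34.700,51.340) → (34.700,153.667) (closed)

[2] `<path>` quadratic bezier, #0000ff→cut S859 F825: (27.539,78.156) → (47.634,71.834) → (68.410,70.134) → (89.866,73.056) → (112.003,80.600) → (134.820,92.766)

[3] `<rect>` rectangle, #0000ff→cut S859 F825: (67.861,139.135) → (102.722,139.135) → (102.722,30.124) → (67.861,30.124) → (67.861,139.135) (closed)

[4] `<path>` rectangle, #0000ff→cut S859 F825: (71.271,124.444) → (105.715,124.444) → (105.715,40.792) → (71.271,40.792) → (71.271,124.444) (closed)

[5] `<path>` regular polygon, #0000ff→cut S859 F825: (107.677,69.257) → (77.197,66.689) → (90.213,94.370) → (107.677,69.257) (closed)

(Gcodetools for Inkscape — laser output)
G21
G90
G00 X34.700 Y153.667
M3 S859
G01 X42.086 Y153.667 F825
G01 X42.086 Y51.340 F825
G01 X34.700 Y51.340 F825
G01 X34.700 Y153.667 F825
G00 X27.539 Y78.156
M3 S859
G01 X47.634 Y71.834 F825
G01 X68.410 Y70.134 F825
G01 X89.866 Y73.056 F825
G01 X112.003 Y80.600 F825
G01 X134.820 Y92.766 F825
G00 X67.861 Y139.135
M3 S859
G01 X102.722 Y139.135 F825
G01 X102.722 Y30.124 F825
G01 X67.861 Y30.124 F825
G01 X67.861 Y139.135 F825
G00 X71.271 Y124.444
M3 S859
G01 X105.715 Y124.444 F825
G01 X105.715 Y40.792 F825
G01 X71.271 Y40.792 F825
G01 X71.271 Y124.444 F825
G00 X107.677 Y69.257
M3 S859
G01 X77.197 Y66.689 F825
G01 X90.213 Y94.370 F825
G01 X107.677 Y69.257 F825
M5
G00 X0.000 Y0.000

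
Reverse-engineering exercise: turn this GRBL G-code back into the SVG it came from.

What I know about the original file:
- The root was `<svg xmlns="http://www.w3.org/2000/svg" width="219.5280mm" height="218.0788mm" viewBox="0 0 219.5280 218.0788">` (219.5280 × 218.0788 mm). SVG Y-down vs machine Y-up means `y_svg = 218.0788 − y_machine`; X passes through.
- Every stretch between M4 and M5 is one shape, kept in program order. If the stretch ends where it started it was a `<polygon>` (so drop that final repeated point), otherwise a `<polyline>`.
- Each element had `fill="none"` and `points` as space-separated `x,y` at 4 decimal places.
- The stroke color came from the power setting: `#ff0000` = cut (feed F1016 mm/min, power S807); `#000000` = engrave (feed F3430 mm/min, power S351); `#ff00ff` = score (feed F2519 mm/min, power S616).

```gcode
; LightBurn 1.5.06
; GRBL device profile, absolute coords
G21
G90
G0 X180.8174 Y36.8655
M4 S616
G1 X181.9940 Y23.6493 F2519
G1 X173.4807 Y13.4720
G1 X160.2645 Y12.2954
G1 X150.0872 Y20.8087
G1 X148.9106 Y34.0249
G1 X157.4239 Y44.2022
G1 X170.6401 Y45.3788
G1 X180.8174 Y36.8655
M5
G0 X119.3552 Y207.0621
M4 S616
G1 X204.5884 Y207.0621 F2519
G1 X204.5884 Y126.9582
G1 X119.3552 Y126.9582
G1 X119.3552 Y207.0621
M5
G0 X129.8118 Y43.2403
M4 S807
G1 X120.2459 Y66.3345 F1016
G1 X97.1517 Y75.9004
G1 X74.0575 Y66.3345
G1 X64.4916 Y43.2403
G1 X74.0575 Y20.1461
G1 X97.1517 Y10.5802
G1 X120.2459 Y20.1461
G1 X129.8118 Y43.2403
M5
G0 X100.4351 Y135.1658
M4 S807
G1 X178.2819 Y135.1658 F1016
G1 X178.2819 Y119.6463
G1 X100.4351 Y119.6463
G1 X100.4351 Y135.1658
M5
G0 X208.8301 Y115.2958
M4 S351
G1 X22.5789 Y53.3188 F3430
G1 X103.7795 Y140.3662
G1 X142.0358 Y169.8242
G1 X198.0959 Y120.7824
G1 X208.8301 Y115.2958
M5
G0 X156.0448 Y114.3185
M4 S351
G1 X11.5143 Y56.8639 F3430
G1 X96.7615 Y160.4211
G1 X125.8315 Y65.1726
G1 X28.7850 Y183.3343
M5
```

<svg xmlns="http://www.w3.org/2000/svg" width="219.5280mm" height="218.0788mm" viewBox="0 0 219.5280 218.0788">
  <polygon points="180.8174,181.2133 181.9940,194.4295 173.4807,204.6068 160.2645,205.7834 150.0872,197.2701 148.9106,184.0539 157.4239,173.8766 170.6401,172.7000" fill="none" stroke="#ff00ff"/>
  <polygon points="119.3552,11.0167 204.5884,11.0167 204.5884,91.1206 119.3552,91.1206" fill="none" stroke="#ff00ff"/>
  <polygon points="129.8118,174.8385 120.2459,151.7443 97.1517,142.1784 74.0575,151.7443 64.4916,174.8385 74.0575,197.9327 97.1517,207.4986 120.2459,197.9327" fill="none" stroke="#ff0000"/>
  <polygon points="100.4351,82.9130 178.2819,82.9130 178.2819,98.4325 100.4351,98.4325" fill="none" stroke="#ff0000"/>
  <polygon points="208.8301,102.7830 22.5789,164.7600 103.7795,77.7126 142.0358,48.2546 198.0959,97.2964" fill="none" stroke="#000000"/>
  <polyline points="156.0448,103.7603 11.5143,161.2149 96.7615,57.6577 125.8315,152.9062 28.7850,34.7445" fill="none" stroke="#000000"/>
</svg>

Machine Y-up, SVG Y-down with viewBox height 218.0788, so y_svg = 218.0788 − y_machine; X carries over.

Run 1: S616 ⇒ score layer `#ff00ff`. The run returns to its start, so emit a `<polygon>` with points (Y-flipped): 180.8174,181.2133 181.9940,194.4295 173.4807,204.6068 160.2645,205.7834 150.0872,197.2701 148.9106,184.0539 157.4239,173.8766 170.6401,172.7000.

Run 2: the run's S616 means `#ff00ff` (score). The run returns to its start, so emit a `<polygon>` with points (Y-flipped): 119.3552,11.0167 204.5884,11.0167 204.5884,91.1206 119.3552,91.1206.

Run 3: S807 ⇒ cut layer `#ff0000`. The run returns to its start, so emit a `<polygon>` with points (Y-flipped): 129.8118,174.8385 120.2459,151.7443 97.1517,142.1784 74.0575,151.7443 64.4916,174.8385 74.0575,197.9327 97.1517,207.4986 120.2459,197.9327.

Run 4: power S807 maps to stroke `#ff0000` (cut). The run returns to its start, so emit a `<polygon>` with points (Y-flipped): 100.4351,82.9130 178.2819,82.9130 178.2819,98.4325 100.4351,98.4325.

Run 5: S351 ⇒ engrave layer `#000000`. The run returns to its start, so emit a `<polygon>` with points (Y-flipped): 208.8301,102.7830 22.5789,164.7600 103.7795,77.7126 142.0358,48.2546 198.0959,97.2964.

Run 6: power S351 maps to stroke `#000000` (engrave). The run is open, so emit a `<polyline>` with points (Y-flipped): 156.0448,103.7603 11.5143,161.2149 96.7615,57.6577 125.8315,152.9062 28.7850,34.7445.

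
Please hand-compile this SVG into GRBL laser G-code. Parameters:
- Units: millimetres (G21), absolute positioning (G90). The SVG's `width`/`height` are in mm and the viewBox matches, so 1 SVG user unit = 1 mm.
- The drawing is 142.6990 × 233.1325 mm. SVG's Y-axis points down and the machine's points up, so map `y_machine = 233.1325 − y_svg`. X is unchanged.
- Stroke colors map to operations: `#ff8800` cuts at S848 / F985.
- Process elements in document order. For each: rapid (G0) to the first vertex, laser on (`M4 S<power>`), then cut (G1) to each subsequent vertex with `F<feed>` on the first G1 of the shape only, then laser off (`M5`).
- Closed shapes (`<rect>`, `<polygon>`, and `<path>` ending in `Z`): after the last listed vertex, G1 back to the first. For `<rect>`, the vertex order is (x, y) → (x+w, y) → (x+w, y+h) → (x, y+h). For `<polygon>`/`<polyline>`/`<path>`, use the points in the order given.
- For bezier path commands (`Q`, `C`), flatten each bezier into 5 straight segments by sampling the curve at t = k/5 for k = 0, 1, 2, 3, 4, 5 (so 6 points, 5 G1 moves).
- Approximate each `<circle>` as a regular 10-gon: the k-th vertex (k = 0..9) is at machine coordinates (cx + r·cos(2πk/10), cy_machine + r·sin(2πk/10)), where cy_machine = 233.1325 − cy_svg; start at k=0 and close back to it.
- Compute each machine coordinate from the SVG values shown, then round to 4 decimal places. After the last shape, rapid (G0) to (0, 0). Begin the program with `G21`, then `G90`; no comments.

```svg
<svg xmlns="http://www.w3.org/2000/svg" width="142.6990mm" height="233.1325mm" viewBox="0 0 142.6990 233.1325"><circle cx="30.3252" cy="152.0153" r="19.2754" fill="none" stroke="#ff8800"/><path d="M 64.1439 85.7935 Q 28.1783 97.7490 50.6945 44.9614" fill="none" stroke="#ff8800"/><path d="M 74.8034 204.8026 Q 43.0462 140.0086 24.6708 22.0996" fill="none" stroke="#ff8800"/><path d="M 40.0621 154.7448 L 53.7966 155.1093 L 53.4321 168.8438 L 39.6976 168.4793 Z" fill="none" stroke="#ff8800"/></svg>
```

Since the viewBox matches the mm dimensions, user units are millimetres directly. The only transform is the Y-flip y_m = 233.1325 − y_svg.

Shape 1 is a circle drawn with `<circle>`. Its stroke #ff8800 means cut at S848, F985. After flipping Y the toolpath is (49.6006,81.1172) → (45.9193,92.4470) → (36.2816,99.4492) → (24.3688,99.4492) → (14.7311,92.4470) → (11.0498,81.1172) → (14.7311,69.7874) → (24.3688,62.7852) → (36.2816,62.7852) → (45.9193,69.7874) → (49.6006,81.1172), returning to the start.

Shape 2 is a quadratic bezier drawn with `<path>`. Its stroke #ff8800 means cut at S848, F985. After flipping Y the toolpath is (64.1439,147.3390) → (52.0969,145.1465) → (44.7285,148.1335) → (42.0386,156.2999) → (44.0273,169.6458) → (50.6945,188.1711).

Shape 3 is a quadratic bezier drawn with `<path>`. Its stroke #ff8800 means cut at S848, F985. After flipping Y the toolpath is (74.8034,28.3299) → (62.6358,56.3721) → (51.5387,88.6635) → (41.5122,125.2041) → (32.5562,165.9939) → (24.6708,211.0329).

Shape 4 is a regular polygon drawn with `<path>`. Its stroke #ff8800 means cut at S848, F985. After flipping Y the toolpath is (40.0621,78.3877) → (53.7966,78.0232) → (53.4321,64.2887) → (39.6976,64.6532) → (40.0621,78.3877), returning to the start.

G21
G90
G0 X49.6006 Y81.1172
M4 S848
G1 X45.9193 Y92.4470 F985
G1 X36.2816 Y99.4492
G1 X24.3688 Y99.4492
G1 X14.7311 Y92.4470
G1 X11.0498 Y81.1172
G1 X14.7311 Y69.7874
G1 X24.3688 Y62.7852
G1 X36.2816 Y62.7852
G1 X45.9193 Y69.7874
G1 X49.6006 Y81.1172
M5
G0 X64.1439 Y147.3390
M4 S848
G1 X52.0969 Y145.1465 F985
G1 X44.7285 Y148.1335
G1 X42.0386 Y156.2999
G1 X44.0273 Y169.6458
G1 X50.6945 Y188.1711
M5
G0 X74.8034 Y28.3299
M4 S848
G1 X62.6358 Y56.3721 F985
G1 X51.5387 Y88.6635
G1 X41.5122 Y125.2041
G1 X32.5562 Y165.9939
G1 X24.6708 Y211.0329
M5
G0 X40.0621 Y78.3877
M4 S848
G1 X53.7966 Y78.0232 F985
G1 X53.4321 Y64.2887
G1 X39.6976 Y64.6532
G1 X40.0621 Y78.3877
M5
G0 X0.0000 Y0.0000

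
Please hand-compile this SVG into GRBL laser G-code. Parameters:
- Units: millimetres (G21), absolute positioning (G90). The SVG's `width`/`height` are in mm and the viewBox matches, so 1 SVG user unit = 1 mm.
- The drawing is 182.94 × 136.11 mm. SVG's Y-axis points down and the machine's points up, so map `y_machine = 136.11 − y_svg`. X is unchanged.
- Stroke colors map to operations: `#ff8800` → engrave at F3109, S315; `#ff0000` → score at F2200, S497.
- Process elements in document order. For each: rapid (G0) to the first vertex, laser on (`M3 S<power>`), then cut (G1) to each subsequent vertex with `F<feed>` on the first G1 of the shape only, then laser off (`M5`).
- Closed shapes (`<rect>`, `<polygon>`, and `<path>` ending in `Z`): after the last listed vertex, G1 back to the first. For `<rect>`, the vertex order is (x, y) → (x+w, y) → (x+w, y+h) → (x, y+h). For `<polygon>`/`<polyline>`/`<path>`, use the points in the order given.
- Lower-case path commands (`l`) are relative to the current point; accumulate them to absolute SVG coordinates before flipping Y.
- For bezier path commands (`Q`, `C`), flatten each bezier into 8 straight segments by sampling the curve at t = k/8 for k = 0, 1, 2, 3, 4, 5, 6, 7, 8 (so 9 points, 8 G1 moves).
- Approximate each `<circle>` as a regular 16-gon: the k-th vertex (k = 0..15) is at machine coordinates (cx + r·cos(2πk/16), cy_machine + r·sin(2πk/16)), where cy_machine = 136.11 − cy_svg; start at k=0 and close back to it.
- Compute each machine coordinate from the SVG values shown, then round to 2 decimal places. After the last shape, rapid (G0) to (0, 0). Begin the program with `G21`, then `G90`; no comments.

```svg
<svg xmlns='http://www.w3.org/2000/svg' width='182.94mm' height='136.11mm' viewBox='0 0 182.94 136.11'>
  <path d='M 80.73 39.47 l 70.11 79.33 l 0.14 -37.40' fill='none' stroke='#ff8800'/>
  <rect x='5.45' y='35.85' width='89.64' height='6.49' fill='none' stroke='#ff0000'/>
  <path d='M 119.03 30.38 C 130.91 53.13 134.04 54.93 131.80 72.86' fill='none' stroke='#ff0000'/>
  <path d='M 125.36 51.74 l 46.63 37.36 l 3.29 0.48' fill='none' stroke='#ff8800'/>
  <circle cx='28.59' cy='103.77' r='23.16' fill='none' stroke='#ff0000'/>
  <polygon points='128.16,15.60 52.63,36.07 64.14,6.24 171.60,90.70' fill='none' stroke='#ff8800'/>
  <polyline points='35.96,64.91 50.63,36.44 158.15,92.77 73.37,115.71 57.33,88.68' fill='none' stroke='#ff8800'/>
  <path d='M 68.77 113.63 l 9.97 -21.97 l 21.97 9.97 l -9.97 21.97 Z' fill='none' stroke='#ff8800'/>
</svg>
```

G21
G90
G0 X80.73 Y96.64
M3 S315
G1 X150.84 Y17.31 F3109
G1 X150.98 Y54.71
M5
G0 X5.45 Y100.26
M3 S497
G1 X95.09 Y100.26 F2200
G1 X95.09 Y93.77
G1 X5.45 Y93.77
G1 X5.45 Y100.26
M5
G0 X119.03 Y105.73
M3 S497
G1 X123.08 Y98.11 F2200
G1 X126.35 Y92.02
G1 X128.88 Y87.02
G1 X130.71 Y82.68
G1 X131.88 Y78.57
G1 X132.42 Y74.25
G1 X132.38 Y69.29
G1 X131.80 Y63.25
M5
G0 X125.36 Y84.37
M3 S315
G1 X171.99 Y47.01 F3109
G1 X175.28 Y46.53
M5
G0 X51.75 Y32.34
M3 S497
G1 X49.99 Y41.20 F2200
G1 X44.97 Y48.72
G1 X37.45 Y53.74
G1 X28.59 Y55.50
G1 X19.73 Y53.74
G1 X12.21 Y48.72
G1 X7.19 Y41.20
G1 X5.43 Y32.34
G1 X7.19 Y23.48
G1 X12.21 Y15.96
G1 X19.73 Y10.94
G1 X28.59 Y9.18
G1 X37.45 Y10.94
G1 X44.97 Y15.96
G1 X49.99 Y23.48
G1 X51.75 Y32.34
M5
G0 X128.16 Y120.51
M3 S315
G1 X52.63 Y100.04 F3109
G1 X64.14 Y129.87
G1 X171.60 Y45.41
G1 X128.16 Y120.51
M5
G0 X35.96 Y71.20
M3 S315
G1 X50.63 Y99.67 F3109
G1 X158.15 Y43.34
G1 X73.37 Y20.40
G1 X57.33 Y47.43
M5
G0 X68.77 Y22.48
M3 S315
G1 X78.74 Y44.45 F3109
G1 X100.71 Y34.48
G1 X90.74 Y12.51
G1 X68.77 Y22.48
M5
G0 X0.00 Y0.00

viewBox `0 0 182.94 136.11` with mm width/height → 1 unit = 1 mm. Flip: y_m = 136.11 − y_svg.

**Shape 1** — `<path>` open polyline, stroke `#ff8800` → engrave (S315, F3109). Machine vertices: (80.73,96.64) → (150.84,17.31) → (150.98,54.71). Open path.

**Shape 2** — `<rect>` rectangle, stroke `#ff0000` → score (S497, F2200). Machine vertices: (5.45,100.26) → (95.09,100.26) → (95.09,93.77) → (5.45,93.77) → (5.45,100.26). Closed: final G1 returns to the first vertex.

**Shape 3** — `<path>` cubic bezier, stroke `#ff0000` → score (S497, F2200). Control points (SVG): P0=(119.03,30.38), P1=(130.91,53.13), P2=(134.04,54.93), P3=(131.80,72.86); sampled at t=k/8. Machine vertices: (119.03,105.73) → (123.08,98.11) → (126.35,92.02) → (128.88,87.02) → (130.71,82.68) → (131.88,78.57) → (132.42,74.25) → (132.38,69.29) → (131.80,63.25). Open path.

**Shape 4** — `<path>` open polyline, stroke `#ff8800` → engrave (S315, F3109). Machine vertices: (125.36,84.37) → (171.99,47.01) → (175.28,46.53). Open path.

**Shape 5** — `<circle>` circle, stroke `#ff0000` → score (S497, F2200). Machine vertices: (51.75,32.34) → (49.99,41.20) → (44.97,48.72) → (37.45,53.74) → (28.59,55.50) → (19.73,53.74) → (12.21,48.72) → (7.19,41.20) → (5.43,32.34) → (7.19,23.48) → (12.21,15.96) → (19.73,10.94) → (28.59,9.18) → (37.45,10.94) → (44.97,15.96) → (49.99,23.48) → (51.75,32.34). Closed: final G1 returns to the first vertex.

**Shape 6** — `<polygon>` closed polygon, stroke `#ff8800` → engrave (S315, F3109). Machine vertices: (128.16,120.51) → (52.63,100.04) → (64.14,129.87) → (171.60,45.41) → (128.16,120.51). Closed: final G1 returns to the first vertex.

**Shape 7** — `<polyline>` open polyline, stroke `#ff8800` → engrave (S315, F3109). Machine vertices: (35.96,71.20) → (50.63,99.67) → (158.15,43.34) → (73.37,20.40) → (57.33,47.43). Open path.

**Shape 8** — `<path>` regular polygon, stroke `#ff8800` → engrave (S315, F3109). Machine vertices: (68.77,22.48) → (78.74,44.45) → (100.71,34.48) → (90.74,12.51) → (68.77,22.48). Closed: final G1 returns to the first vertex.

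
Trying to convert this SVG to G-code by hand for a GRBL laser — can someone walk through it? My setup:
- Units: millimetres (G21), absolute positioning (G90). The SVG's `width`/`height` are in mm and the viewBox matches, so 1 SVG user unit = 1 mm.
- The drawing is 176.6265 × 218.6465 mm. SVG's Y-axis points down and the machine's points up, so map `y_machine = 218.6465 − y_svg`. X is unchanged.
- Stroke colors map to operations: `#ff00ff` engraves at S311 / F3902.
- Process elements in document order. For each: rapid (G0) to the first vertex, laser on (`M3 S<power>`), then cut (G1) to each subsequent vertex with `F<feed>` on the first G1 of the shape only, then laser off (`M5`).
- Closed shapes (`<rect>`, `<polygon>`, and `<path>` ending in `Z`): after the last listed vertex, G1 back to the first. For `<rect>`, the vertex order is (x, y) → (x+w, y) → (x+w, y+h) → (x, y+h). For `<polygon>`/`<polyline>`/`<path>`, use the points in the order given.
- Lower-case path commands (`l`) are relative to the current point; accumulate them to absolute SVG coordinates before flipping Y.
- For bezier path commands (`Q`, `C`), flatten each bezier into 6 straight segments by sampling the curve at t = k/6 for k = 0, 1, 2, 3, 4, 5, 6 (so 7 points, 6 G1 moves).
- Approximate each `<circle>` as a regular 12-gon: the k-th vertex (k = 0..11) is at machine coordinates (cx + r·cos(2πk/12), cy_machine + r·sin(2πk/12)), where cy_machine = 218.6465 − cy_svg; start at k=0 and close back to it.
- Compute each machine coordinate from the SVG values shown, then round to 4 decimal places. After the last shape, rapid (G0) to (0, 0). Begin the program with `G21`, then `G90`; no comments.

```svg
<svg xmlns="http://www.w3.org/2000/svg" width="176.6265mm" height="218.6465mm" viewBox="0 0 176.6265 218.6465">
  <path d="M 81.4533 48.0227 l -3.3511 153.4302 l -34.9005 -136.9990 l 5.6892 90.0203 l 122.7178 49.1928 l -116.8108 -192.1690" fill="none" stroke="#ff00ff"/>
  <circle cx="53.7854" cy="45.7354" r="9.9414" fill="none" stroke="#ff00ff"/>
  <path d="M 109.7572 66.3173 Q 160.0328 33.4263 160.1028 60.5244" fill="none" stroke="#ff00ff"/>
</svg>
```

G21
G90
G0 X81.4533 Y170.6238
M3 S311
G1 X78.1022 Y17.1936 F3902
G1 X43.2017 Y154.1926
G1 X48.8909 Y64.1723
G1 X171.6087 Y14.9795
G1 X54.7979 Y207.1485
M5
G0 X63.7268 Y172.9111
M3 S311
G1 X62.3949 Y177.8818 F3902
G1 X58.7561 Y181.5206
G1 X53.7854 Y182.8525
G1 X48.8147 Y181.5206
G1 X45.1759 Y177.8818
G1 X43.8440 Y172.9111
G1 X45.1759 Y167.9404
G1 X48.8147 Y164.3016
G1 X53.7854 Y162.9697
G1 X58.7561 Y164.3016
G1 X62.3949 Y167.9404
G1 X63.7268 Y172.9111
M5
G0 X109.7572 Y152.3292
M3 S311
G1 X125.1211 Y161.6265 F3902
G1 X137.6959 Y167.5911
G1 X147.4814 Y170.2229
G1 X154.4777 Y169.5220
G1 X158.6849 Y165.4884
G1 X160.1028 Y158.1221
M5
G0 X0.0000 Y0.0000

viewBox `0 0 176.6265 218.6465` with mm width/height → 1 unit = 1 mm. Flip: y_m = 218.6465 − y_svg.

**Shape 1** — `<path>` open polyline, stroke `#ff00ff` → engrave (S311, F3902). Machine vertices: (81.4533,170.6238) → (78.1022,17.1936) → (43.2017,154.1926) → (48.8909,64.1723) → (171.6087,14.9795) → (54.7979,207.1485). Open path.

**Shape 2** — `<circle>` circle, stroke `#ff00ff` → engrave (S311, F3902). Machine vertices: (63.7268,172.9111) → (62.3949,177.8818) → (58.7561,181.5206) → (53.7854,182.8525) → (48.8147,181.5206) → (45.1759,177.8818) → (43.8440,172.9111) → (45.1759,167.9404) → (48.8147,164.3016) → (53.7854,162.9697) → (58.7561,164.3016) → (62.3949,167.9404) → (63.7268,172.9111). Closed: final G1 returns to the first vertex.

**Shape 3** — `<path>` quadratic bezier, stroke `#ff00ff` → engrave (S311, F3902). Control points (SVG): P0=(109.7572,66.3173), P1=(160.0328,33.4263), P2=(160.1028,60.5244); sampled at t=k/6. Machine vertices: (109.7572,152.3292) → (125.1211,161.6265) → (137.6959,167.5911) → (147.4814,170.2229) → (154.4777,169.5220) → (158.6849,165.4884) → (160.1028,158.1221). Open path.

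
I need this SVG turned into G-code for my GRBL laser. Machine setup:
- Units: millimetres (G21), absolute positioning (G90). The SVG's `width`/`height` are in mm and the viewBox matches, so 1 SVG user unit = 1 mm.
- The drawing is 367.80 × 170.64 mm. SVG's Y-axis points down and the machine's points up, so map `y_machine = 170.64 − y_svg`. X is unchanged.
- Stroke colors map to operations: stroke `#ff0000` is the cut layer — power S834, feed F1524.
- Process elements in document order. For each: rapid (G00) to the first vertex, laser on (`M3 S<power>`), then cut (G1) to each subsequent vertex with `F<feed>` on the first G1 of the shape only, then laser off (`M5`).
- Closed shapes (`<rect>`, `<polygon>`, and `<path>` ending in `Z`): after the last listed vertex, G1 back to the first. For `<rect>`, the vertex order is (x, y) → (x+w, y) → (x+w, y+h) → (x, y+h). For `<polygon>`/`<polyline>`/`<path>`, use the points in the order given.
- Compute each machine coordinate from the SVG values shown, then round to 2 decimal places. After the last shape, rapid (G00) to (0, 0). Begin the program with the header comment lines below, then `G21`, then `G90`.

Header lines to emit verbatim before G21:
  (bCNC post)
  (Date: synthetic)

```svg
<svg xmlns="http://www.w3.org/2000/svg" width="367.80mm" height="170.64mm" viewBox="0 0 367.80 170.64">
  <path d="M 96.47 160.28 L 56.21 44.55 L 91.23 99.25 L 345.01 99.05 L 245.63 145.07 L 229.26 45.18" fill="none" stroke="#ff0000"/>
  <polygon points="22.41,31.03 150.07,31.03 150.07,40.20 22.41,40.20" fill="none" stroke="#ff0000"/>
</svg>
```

(bCNC post)
(Date: synthetic)
G21
G90
G00 X96.47 Y10.36
M3 S834
G1 X56.21 Y126.09 F1524
G1 X91.23 Y71.39
G1 X345.01 Y71.59
G1 X245.63 Y25.57
G1 X229.26 Y125.46
M5
G00 X22.41 Y139.61
M3 S834
G1 X150.07 Y139.61 F1524
G1 X150.07 Y130.44
G1 X22.41 Y130.44
G1 X22.41 Y139.61
M5
G00 X0.00 Y0.00

viewBox `0 0 367.80 170.64` with mm width/height → 1 unit = 1 mm. Flip: y_m = 170.64 − y_svg.

**Shape 1** — `<path>` open polyline, stroke `#ff0000` → cut (S834, F1524). Machine vertices: (96.47,10.36) → (56.21,126.09) → (91.23,71.39) → (345.01,71.59) → (245.63,25.57) → (229.26,125.46). Open path.

**Shape 2** — `<polygon>` rectangle, stroke `#ff0000` → cut (S834, F1524). Machine vertices: (22.41,139.61) → (150.07,139.61) → (150.07,130.44) → (22.41,130.44) → (22.41,139.61). Closed: final G1 returns to the first vertex.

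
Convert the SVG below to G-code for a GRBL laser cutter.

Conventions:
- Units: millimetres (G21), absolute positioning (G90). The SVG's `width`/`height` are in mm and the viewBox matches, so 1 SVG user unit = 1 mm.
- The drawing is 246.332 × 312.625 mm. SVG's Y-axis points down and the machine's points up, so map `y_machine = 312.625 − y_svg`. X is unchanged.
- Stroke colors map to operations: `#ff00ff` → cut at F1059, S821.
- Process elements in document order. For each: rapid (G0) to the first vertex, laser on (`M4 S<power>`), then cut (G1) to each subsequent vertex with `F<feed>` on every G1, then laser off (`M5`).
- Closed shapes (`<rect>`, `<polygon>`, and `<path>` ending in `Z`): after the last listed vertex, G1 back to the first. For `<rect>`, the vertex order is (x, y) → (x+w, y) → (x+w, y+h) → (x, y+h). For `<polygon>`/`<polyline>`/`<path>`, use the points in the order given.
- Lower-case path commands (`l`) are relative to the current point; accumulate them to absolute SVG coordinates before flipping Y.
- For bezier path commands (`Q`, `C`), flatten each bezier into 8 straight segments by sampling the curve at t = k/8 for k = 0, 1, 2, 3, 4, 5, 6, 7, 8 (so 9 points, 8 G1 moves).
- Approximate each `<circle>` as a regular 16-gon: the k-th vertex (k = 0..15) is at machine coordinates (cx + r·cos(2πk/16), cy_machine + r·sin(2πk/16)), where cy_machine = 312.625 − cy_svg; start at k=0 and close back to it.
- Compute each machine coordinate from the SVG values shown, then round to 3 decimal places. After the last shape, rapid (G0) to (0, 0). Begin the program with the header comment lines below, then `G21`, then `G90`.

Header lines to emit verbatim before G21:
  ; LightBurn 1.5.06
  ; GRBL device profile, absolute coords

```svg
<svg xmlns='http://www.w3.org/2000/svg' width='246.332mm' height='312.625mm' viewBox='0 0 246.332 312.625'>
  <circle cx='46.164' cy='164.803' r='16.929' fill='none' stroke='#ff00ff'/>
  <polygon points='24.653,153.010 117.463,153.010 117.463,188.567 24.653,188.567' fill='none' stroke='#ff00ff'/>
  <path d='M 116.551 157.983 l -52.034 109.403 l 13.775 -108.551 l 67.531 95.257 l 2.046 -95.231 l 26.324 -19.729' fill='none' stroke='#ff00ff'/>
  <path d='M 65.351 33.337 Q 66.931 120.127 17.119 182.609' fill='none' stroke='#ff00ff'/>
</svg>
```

; LightBurn 1.5.06
; GRBL device profile, absolute coords
G21
G90
G0 X63.093 Y147.822
M4 S821
G1 X61.804 Y154.300 F1059
G1 X58.135 Y159.793 F1059
G1 X52.642 Y163.462 F1059
G1 X46.164 Y164.751 F1059
G1 X39.686 Y163.462 F1059
G1 X34.193 Y159.793 F1059
G1 X30.524 Y154.300 F1059
G1 X29.235 Y147.822 F1059
G1 X30.524 Y141.344 F1059
G1 X34.193 Y135.851 F1059
G1 X39.686 Y132.182 F1059
G1 X46.164 Y130.893 F1059
G1 X52.642 Y132.182 F1059
G1 X58.135 Y135.851 F1059
G1 X61.804 Y141.344 F1059
G1 X63.093 Y147.822 F1059
M5
G0 X24.653 Y159.615
M4 S821
G1 X117.463 Y159.615 F1059
G1 X117.463 Y124.058 F1059
G1 X24.653 Y124.058 F1059
G1 X24.653 Y159.615 F1059
M5
G0 X116.551 Y154.642
M4 S821
G1 X64.517 Y45.239 F1059
G1 X78.292 Y153.790 F1059
G1 X145.823 Y58.533 F1059
G1 X147.869 Y153.764 F1059
G1 X174.193 Y173.493 F1059
M5
G0 X65.351 Y279.288
M4 S821
G1 X64.943 Y257.970 F1059
G1 X62.929 Y237.412 F1059
G1 X59.309 Y217.614 F1059
G1 X54.083 Y198.575 F1059
G1 X47.251 Y180.296 F1059
G1 X38.813 Y162.776 F1059
G1 X28.769 Y146.016 F1059
G1 X17.119 Y130.016 F1059
M5
G0 X0.000 Y0.000

Since the viewBox matches the mm dimensions, user units are millimetres directly. The only transform is the Y-flip y_m = 312.625 − y_svg.

Shape 1 is a circle drawn with `<circle>`. Its stroke #ff00ff means cut at S821, F1059. After flipping Y the toolpath is (63.093,147.822) → (61.804,154.300) → (58.135,159.793) → (52.642,163.462) → (46.164,164.751) → (39.686,163.462) → (34.193,159.793) → (30.524,154.300) → (29.235,147.822) → (30.524,141.344) → (34.193,135.851) → (39.686,132.182) → (46.164,130.893) → (52.642,132.182) → (58.135,135.851) → (61.804,141.344) → (63.093,147.822), returning to the start.

Shape 2 is a rectangle drawn with `<polygon>`. Its stroke #ff00ff means cut at S821, F1059. After flipping Y the toolpath is (24.653,159.615) → (117.463,159.615) → (117.463,124.058) → (24.653,124.058) → (24.653,159.615), returning to the start.

Shape 3 is a open polyline drawn with `<path>`. Its stroke #ff00ff means cut at S821, F1059. After flipping Y the toolpath is (116.551,154.642) → (64.517,45.239) → (78.292,153.790) → (145.823,58.533) → (147.869,153.764) → (174.193,173.493).

Shape 4 is a quadratic bezier drawn with `<path>`. Its stroke #ff00ff means cut at S821, F1059. After flipping Y the toolpath is (65.351,279.288) → (64.943,257.970) → (62.929,237.412) → (59.309,217.614) → (54.083,198.575) → (47.251,180.296) → (38.813,162.776) → (28.769,146.016) → (17.119,130.016).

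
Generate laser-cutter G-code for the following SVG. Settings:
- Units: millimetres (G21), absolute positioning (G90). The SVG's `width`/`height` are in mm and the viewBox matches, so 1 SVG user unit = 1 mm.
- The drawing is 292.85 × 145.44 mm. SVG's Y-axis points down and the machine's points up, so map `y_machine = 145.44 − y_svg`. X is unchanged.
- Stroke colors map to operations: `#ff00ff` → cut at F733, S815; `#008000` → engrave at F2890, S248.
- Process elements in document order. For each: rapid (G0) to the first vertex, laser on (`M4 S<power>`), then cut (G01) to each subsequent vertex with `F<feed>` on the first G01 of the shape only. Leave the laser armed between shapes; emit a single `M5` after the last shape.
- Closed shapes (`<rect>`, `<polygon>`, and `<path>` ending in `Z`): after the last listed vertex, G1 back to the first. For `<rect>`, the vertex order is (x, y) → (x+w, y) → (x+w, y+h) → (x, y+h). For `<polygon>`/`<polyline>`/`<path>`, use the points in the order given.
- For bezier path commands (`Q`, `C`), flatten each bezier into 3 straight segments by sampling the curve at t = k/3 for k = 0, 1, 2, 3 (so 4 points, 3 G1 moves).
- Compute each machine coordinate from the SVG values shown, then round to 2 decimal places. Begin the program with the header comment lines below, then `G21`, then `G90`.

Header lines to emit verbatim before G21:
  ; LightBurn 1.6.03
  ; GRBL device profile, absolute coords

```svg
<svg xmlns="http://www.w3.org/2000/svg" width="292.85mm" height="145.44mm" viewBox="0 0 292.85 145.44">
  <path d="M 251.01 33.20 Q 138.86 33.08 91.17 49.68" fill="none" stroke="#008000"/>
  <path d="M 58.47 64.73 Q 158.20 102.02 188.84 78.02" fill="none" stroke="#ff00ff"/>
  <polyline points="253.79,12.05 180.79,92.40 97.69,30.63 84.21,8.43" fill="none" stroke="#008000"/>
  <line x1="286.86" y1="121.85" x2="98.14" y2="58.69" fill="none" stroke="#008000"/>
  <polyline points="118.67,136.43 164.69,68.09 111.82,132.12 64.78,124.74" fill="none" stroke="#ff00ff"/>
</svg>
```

1 u = 1 mm; y_m = 145.44 − y.

[1] `<path>` quadratic bezier, #008000→engrave S248 F2890: (251.01,112.24) → (183.41,110.46) → (130.13,104.97) → (91.17,95.76)

[2] `<path>` quadratic bezier, #ff00ff→cut S815 F733: (58.47,80.71) → (117.28,62.66) → (160.74,58.23) → (188.84,67.42)

[3] `<polyline>` open polyline, #008000→engrave S248 F2890: (253.79,133.39) → (180.79,53.04) → (97.69,114.81) → (84.21,137.01)

[4] `<line>` line segment, #008000→engrave S248 F2890: (286.86,23.59) → (98.14,86.75)

[5] `<polyline>` open polyline, #ff00ff→cut S815 F733: (118.67,9.01) → (164.69,77.35) → (111.82,13.32) → (64.78,20.70)

; LightBurn 1.6.03
; GRBL device profile, absolute coords
G21
G90
G0 X251.01 Y112.24
M4 S248
G01 X183.41 Y110.46 F2890
G01 X130.13 Y104.97
G01 X91.17 Y95.76
G0 X58.47 Y80.71
M4 S815
G01 X117.28 Y62.66 F733
G01 X160.74 Y58.23
G01 X188.84 Y67.42
G0 X253.79 Y133.39
M4 S248
G01 X180.79 Y53.04 F2890
G01 X97.69 Y114.81
G01 X84.21 Y137.01
G0 X286.86 Y23.59
M4 S248
G01 X98.14 Y86.75 F2890
G0 X118.67 Y9.01
M4 S815
G01 X164.69 Y77.35 F733
G01 X111.82 Y13.32
G01 X64.78 Y20.70
M5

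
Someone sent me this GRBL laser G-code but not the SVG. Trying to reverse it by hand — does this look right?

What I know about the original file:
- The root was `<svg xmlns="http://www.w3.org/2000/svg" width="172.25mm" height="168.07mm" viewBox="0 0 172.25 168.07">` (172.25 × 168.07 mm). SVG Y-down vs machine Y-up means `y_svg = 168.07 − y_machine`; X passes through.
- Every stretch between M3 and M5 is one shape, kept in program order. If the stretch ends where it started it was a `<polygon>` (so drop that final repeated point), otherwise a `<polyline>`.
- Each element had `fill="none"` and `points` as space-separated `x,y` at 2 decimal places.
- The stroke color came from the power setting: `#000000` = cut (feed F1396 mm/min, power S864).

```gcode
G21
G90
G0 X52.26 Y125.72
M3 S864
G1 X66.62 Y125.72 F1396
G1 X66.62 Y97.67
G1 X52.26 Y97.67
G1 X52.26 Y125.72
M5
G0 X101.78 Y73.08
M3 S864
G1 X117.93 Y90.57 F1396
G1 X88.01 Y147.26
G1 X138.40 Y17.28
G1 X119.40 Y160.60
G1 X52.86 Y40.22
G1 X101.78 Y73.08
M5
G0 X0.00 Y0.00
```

y_svg = 168.07 − y_m. Every run uses S864, so all elements get stroke `#000000` (cut).

[1] closed run; points: 52.26,42.35 66.62,42.35 66.62,70.40 52.26,70.40

[2] closed run; points: 101.78,94.99 117.93,77.50 88.01,20.81 138.40,150.79 119.40,7.47 52.86,127.85

<svg xmlns="http://www.w3.org/2000/svg" width="172.25mm" height="168.07mm" viewBox="0 0 172.25 168.07">
  <polygon points="52.26,42.35 66.62,42.35 66.62,70.40 52.26,70.40" fill="none" stroke="#000000"/>
  <polygon points="101.78,94.99 117.93,77.50 88.01,20.81 138.40,150.79 119.40,7.47 52.86,127.85" fill="none" stroke="#000000"/>
</svg>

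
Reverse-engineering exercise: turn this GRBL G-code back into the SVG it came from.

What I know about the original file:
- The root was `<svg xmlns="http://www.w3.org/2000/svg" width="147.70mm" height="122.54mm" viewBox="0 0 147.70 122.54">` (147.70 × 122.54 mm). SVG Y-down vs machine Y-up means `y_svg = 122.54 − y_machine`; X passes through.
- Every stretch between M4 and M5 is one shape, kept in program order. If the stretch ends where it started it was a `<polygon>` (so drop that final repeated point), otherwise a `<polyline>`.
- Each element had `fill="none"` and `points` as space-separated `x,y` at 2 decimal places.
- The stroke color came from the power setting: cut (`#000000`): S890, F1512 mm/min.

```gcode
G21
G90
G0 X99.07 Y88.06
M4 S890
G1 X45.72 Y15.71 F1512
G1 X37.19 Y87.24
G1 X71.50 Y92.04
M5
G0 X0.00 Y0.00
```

<svg xmlns="http://www.w3.org/2000/svg" width="147.70mm" height="122.54mm" viewBox="0 0 147.70 122.54">
  <polyline points="99.07,34.48 45.72,106.83 37.19,35.30 71.50,30.50" fill="none" stroke="#000000"/>
</svg>

Each laser-on run becomes one SVG element. Flip Y back into SVG space with y_svg = 122.54 − y_machine. Every run uses S890, so all elements get stroke `#000000` (cut).

Run 1: The run is open, so emit a `<polyline>` with points (Y-flipped): 99.07,34.48 45.72,106.83 37.19,35.30 71.50,30.50.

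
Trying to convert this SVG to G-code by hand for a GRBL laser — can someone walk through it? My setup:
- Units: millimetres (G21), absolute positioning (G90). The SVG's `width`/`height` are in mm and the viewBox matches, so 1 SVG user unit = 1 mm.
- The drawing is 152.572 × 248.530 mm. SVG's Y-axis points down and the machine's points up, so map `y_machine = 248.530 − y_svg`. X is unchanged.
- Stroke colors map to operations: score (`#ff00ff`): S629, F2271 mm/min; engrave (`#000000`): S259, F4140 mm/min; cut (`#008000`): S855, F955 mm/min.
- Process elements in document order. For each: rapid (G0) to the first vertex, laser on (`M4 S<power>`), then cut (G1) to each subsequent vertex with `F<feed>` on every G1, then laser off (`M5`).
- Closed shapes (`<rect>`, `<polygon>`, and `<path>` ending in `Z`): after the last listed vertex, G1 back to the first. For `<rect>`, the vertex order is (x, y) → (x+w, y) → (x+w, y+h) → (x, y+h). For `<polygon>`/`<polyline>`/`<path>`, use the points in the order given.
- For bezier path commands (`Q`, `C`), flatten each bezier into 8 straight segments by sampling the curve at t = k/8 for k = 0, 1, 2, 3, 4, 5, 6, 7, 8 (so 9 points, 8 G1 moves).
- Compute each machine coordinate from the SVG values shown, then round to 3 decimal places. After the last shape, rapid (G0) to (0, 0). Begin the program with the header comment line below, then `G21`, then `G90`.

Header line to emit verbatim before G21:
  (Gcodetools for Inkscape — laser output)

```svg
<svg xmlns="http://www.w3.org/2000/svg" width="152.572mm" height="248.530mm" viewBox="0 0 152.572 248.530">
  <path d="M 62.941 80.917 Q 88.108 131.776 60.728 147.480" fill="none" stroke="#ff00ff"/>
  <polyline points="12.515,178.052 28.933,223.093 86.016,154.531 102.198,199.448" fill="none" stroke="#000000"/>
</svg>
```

viewBox `0 0 152.572 248.530` with mm width/height → 1 unit = 1 mm. Flip: y_m = 248.530 − y_svg.

**Shape 1** — `<path>` quadratic bezier, stroke `#ff00ff` → score (S629, F2271). Control points (SVG): P0=(62.941,80.917), P1=(88.108,131.776), P2=(60.728,147.480); sampled at t=k/8. Machine vertices: (62.941,167.613) → (68.412,155.448) → (72.240,144.381) → (74.427,134.412) → (74.971,125.543) → (73.874,117.772) → (71.134,111.099) → (66.752,105.525) → (60.728,101.050). Open path.

**Shape 2** — `<polyline>` open polyline, stroke `#000000` → engrave (S259, F4140). Machine vertices: (12.515,70.478) → (28.933,25.437) → (86.016,93.999) → (102.198,49.082). Open path.

(Gcodetools for Inkscape — laser output)
G21
G90
G0 X62.941 Y167.613
M4 S629
G1 X68.412 Y155.448 F2271
G1 X72.240 Y144.381 F2271
G1 X74.427 Y134.412 F2271
G1 X74.971 Y125.543 F2271
G1 X73.874 Y117.772 F2271
G1 X71.134 Y111.099 F2271
G1 X66.752 Y105.525 F2271
G1 X60.728 Y101.050 F2271
M5
G0 X12.515 Y70.478
M4 S259
G1 X28.933 Y25.437 F4140
G1 X86.016 Y93.999 F4140
G1 X102.198 Y49.082 F4140
M5
G0 X0.000 Y0.000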